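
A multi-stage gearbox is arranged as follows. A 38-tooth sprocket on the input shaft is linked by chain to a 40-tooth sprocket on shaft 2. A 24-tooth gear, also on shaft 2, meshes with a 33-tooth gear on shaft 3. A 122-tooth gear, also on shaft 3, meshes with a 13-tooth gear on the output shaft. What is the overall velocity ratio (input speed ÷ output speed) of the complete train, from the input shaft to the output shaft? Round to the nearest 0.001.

Each stage contributes driven/driver: chain 40/38 = 1.0526, gear mesh 33/24 = 1.375, gear mesh 13/122 = 0.10656.
Overall: 1.0526 × 1.375 × 0.10656 = 0.15423.

0.154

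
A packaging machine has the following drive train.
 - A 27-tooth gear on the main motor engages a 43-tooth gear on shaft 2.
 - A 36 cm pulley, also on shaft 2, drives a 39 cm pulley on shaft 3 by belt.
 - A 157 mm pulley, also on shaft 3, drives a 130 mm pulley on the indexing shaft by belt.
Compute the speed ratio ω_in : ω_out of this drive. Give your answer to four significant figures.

1.429

Each stage contributes driven/driver: gear mesh 43/27 = 1.5926, belt 39/36 = 1.0833, belt 130/157 = 0.82803.
Overall: 1.5926 × 1.0833 × 0.82803 = 1.4286.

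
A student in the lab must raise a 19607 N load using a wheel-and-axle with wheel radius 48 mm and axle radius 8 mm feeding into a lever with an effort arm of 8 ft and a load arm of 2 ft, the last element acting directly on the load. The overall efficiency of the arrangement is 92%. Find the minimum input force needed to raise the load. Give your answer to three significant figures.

888 N

Wheel-and-axle MA = R/r = 48/8 = 6.
Lever MA = effort arm / load arm = 8/2 = 4.
Combined ideal MA = 6 × 4 = 24.
Actual MA = 24 × 0.92 = 22.08.
Effort = load / actual MA = 19607 / 22.08 = 888 N.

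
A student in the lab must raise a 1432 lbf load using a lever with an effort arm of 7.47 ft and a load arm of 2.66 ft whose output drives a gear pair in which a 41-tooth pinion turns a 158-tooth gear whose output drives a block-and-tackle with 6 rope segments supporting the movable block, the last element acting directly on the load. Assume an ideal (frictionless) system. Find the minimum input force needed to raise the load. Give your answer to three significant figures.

22.1 lbf

Lever MA = effort arm / load arm = 7.47/2.66 = 2.8083.
Gear pair MA = 158/41 = 3.8537.
Block-and-tackle MA = number of supporting rope parts = 6.
Combined ideal MA = 2.8083 × 3.8537 × 6 = 64.933.
Effort = load / MA = 1432 / 64.933 = 22.054 lbf.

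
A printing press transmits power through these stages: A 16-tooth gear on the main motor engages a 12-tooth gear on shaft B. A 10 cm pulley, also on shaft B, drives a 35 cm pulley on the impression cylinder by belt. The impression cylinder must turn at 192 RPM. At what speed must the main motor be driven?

Overall ratio R = 0.75 × 3.5 = 2.625.
Required input speed = output speed × R = 192 × 2.625 = 504 RPM.

504 RPM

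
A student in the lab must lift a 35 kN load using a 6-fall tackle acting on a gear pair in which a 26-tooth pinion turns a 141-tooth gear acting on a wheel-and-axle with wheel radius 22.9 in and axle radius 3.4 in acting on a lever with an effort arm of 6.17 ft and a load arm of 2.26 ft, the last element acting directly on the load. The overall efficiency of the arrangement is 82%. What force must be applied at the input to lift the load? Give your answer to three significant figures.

Block-and-tackle MA = number of supporting rope parts = 6.
Gear pair MA = 141/26 = 5.4231.
Wheel-and-axle MA = R/r = 22.9/3.4 = 6.7353.
Lever MA = effort arm / load arm = 6.17/2.26 = 2.7301.
Combined ideal MA = 6 × 5.4231 × 6.7353 × 2.7301 = 598.32.
Actual MA = 598.32 × 0.82 = 490.62.
Effort = load / actual MA = 35 / 490.62 = 0.071338 kN.

0.0713 kN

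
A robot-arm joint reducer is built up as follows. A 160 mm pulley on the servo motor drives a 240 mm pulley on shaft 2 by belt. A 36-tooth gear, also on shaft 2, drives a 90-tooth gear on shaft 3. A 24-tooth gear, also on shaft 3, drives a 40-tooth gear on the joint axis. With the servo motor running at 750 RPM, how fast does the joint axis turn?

belt 240/160 = 1.5 → 750/1.5 = 500 RPM
gear mesh 90/36 = 2.5 → 500/2.5 = 200 RPM
gear mesh 40/24 = 1.6667 → 200/1.6667 = 120 RPM

120 RPM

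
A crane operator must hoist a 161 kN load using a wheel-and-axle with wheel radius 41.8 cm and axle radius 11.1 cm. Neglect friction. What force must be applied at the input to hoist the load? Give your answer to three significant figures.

42.8 kN

Wheel-and-axle MA = R/r = 41.8/11.1 = 3.7658.
Effort = load / MA = 161 / 3.7658 = 42.754 kN.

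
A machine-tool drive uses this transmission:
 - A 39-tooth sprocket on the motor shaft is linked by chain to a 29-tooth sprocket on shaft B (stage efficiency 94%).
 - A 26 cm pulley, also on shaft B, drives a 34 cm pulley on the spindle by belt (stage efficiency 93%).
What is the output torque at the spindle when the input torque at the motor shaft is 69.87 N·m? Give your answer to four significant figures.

After the chain (29/39): 69.87 × 0.74359 × 0.94 = 48.837 N·m
After the belt (34/26): 48.837 × 1.3077 × 0.93 = 59.394 N·m

59.39 N·m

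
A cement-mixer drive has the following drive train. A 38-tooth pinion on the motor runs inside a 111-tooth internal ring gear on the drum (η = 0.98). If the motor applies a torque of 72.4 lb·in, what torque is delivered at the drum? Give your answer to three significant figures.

After the internal gear (111/38): 72.4 × 2.9211 × 0.98 = 207.25 lb·in

207 lb·in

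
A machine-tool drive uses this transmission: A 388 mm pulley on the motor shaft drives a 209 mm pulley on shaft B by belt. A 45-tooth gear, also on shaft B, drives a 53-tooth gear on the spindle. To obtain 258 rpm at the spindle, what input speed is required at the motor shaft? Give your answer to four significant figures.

Overall ratio R = 0.53866 × 1.1778 = 0.63442.
Required input speed = output speed × R = 258 × 0.63442 = 163.68 rpm.

163.7 rpm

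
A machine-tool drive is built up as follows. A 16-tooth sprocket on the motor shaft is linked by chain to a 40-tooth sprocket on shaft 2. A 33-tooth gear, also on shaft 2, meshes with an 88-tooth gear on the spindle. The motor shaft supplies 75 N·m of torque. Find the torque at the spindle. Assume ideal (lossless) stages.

Chain: ratio = 40/16 = 2.5; torque at shaft 2 = 75 × 2.5 = 187.5 N·m.
Gear mesh: ratio = 88/33 = 2.6667; torque at the spindle = 187.5 × 2.6667 = 500 N·m.

500 N·m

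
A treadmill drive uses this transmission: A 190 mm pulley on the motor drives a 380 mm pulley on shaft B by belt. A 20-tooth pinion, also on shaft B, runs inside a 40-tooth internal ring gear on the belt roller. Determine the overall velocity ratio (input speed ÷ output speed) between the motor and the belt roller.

Each stage contributes driven/driver: belt 380/190 = 2, internal gear 40/20 = 2.
Overall: 2 × 2 = 4.

4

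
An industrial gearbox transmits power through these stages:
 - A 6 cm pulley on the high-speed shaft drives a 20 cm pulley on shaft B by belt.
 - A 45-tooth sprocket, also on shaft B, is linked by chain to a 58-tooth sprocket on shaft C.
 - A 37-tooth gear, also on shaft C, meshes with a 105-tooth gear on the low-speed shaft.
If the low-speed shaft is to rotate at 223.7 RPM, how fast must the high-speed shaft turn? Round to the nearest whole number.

Overall ratio R = 3.3333 × 1.2889 × 2.8378 = 12.192.
Required input speed = output speed × R = 223.7 × 12.192 = 2727.4 RPM.

2727 RPM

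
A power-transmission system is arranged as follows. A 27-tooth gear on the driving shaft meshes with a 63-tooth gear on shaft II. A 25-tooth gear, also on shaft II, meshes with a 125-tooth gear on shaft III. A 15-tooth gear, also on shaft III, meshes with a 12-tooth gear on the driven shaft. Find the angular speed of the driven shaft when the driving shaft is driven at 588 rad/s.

63 rad/s

the driving shaft → shaft II (gear mesh, 63/27): 588 ÷ 2.3333 = 252 rad/s
shaft II → shaft III (gear mesh, 125/25): 252 ÷ 5 = 50.4 rad/s
shaft III → the driven shaft (gear mesh, 12/15): 50.4 ÷ 0.8 = 63 rad/s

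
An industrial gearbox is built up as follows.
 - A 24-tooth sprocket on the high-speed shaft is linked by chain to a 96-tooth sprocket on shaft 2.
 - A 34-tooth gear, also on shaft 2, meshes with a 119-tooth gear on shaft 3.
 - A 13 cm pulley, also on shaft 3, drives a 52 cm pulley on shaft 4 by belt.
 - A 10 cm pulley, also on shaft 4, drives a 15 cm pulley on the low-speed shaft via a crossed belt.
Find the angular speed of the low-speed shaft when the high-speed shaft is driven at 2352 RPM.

chain 96/24 = 4 → 2352/4 = 588 RPM
gear mesh 119/34 = 3.5 → 588/3.5 = 168 RPM
belt 52/13 = 4 → 168/4 = 42 RPM
belt 15/10 = 1.5 → 42/1.5 = 28 RPM

28 RPM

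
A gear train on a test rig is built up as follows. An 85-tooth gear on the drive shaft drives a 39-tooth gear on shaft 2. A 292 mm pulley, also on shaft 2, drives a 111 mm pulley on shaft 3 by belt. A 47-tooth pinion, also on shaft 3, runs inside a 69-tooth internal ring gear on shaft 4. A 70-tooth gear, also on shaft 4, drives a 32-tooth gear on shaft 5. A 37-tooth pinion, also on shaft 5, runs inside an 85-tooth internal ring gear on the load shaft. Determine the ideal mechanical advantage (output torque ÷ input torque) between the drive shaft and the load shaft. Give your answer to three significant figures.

Each stage contributes driven/driver: gear mesh 39/85 = 0.45882, belt 111/292 = 0.38014, internal gear 69/47 = 1.4681, gear mesh 32/70 = 0.45714, internal gear 85/37 = 2.2973.
Overall: 0.45882 × 0.38014 × 1.4681 × 0.45714 × 2.2973 = 0.26891.

0.269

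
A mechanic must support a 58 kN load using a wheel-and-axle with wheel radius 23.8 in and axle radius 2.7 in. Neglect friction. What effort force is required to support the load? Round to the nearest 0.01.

6.58 kN

Wheel-and-axle MA = R/r = 23.8/2.7 = 8.8148.
Effort = load / MA = 58 / 8.8148 = 6.5798 kN.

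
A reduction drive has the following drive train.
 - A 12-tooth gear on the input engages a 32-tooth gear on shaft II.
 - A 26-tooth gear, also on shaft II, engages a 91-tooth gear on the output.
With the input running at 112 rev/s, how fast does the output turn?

gear mesh 32/12 = 2.6667 → 112/2.6667 = 42 rev/s
gear mesh 91/26 = 3.5 → 42/3.5 = 12 rev/s

12 rev/s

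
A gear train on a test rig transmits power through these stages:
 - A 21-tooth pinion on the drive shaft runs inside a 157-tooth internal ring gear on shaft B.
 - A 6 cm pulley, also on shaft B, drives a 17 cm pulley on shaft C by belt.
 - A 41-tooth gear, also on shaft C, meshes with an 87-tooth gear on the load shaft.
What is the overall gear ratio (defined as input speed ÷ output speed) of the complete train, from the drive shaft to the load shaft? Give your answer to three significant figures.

Each stage contributes driven/driver: internal gear 157/21 = 7.4762, belt 17/6 = 2.8333, gear mesh 87/41 = 2.122.
Overall: 7.4762 × 2.8333 × 2.122 = 44.948.

44.9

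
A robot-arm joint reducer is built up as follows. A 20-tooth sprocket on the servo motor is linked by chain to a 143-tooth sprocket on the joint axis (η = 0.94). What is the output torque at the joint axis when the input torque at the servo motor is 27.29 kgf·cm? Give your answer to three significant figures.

Chain: ratio = 143/20 = 7.15; torque at the joint axis = 27.29 × 7.15 × 0.94 = 183.42 kgf·cm.

183 kgf·cm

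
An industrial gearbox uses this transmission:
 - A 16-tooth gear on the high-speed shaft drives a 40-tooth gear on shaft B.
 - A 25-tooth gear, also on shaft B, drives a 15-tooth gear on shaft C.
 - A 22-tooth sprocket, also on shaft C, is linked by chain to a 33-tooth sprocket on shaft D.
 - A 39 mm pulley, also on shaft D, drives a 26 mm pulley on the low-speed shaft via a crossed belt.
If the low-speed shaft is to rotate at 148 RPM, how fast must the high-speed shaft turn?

Overall ratio R = 2.5 × 0.6 × 1.5 × 0.66667 = 1.5.
Required input speed = output speed × R = 148 × 1.5 = 222 RPM.

222 RPM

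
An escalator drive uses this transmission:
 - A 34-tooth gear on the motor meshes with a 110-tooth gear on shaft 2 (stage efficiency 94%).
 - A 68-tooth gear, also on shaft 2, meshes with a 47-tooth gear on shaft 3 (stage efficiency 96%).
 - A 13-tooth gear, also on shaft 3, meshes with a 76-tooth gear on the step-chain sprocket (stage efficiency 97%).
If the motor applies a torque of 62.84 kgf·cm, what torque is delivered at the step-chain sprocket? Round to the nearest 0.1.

719.1 kgf·cm

After the gear mesh (110/34): 62.84 × 3.2353 × 0.94 = 191.11 kgf·cm
After the gear mesh (47/68): 191.11 × 0.69118 × 0.96 = 126.81 kgf·cm
After the gear mesh (76/13): 126.81 × 5.8462 × 0.97 = 719.08 kgf·cm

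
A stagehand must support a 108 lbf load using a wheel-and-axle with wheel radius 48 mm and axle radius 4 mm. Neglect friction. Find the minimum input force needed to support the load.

9 lbf

Wheel-and-axle MA = R/r = 48/4 = 12.
Effort = load / MA = 108 / 12 = 9 lbf.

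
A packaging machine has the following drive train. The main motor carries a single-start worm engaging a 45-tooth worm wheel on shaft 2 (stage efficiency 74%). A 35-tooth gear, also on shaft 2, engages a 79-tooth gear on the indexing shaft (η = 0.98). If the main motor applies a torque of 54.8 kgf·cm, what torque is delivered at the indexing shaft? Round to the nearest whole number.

After the worm (45/1): 54.8 × 45 × 0.74 = 1824.8 kgf·cm
After the gear mesh (79/35): 1824.8 × 2.2571 × 0.98 = 4036.5 kgf·cm

4037 kgf·cm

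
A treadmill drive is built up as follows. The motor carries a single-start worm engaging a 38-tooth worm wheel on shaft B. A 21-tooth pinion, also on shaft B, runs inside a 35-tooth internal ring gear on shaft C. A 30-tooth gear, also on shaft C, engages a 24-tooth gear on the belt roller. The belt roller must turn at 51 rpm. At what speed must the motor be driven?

2584 rpm

Overall ratio R = 38 × 1.6667 × 0.8 = 50.667.
Required input speed = output speed × R = 51 × 50.667 = 2584 rpm.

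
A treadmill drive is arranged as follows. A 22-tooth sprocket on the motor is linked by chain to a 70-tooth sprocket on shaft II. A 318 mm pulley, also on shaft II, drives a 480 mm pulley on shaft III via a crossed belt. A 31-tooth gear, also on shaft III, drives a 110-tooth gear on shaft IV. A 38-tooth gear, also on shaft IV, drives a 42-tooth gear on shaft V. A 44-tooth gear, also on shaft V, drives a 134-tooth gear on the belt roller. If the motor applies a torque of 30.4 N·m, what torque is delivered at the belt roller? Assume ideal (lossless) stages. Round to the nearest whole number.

1744 N·m

Chain: ratio = 70/22 = 3.1818; torque at shaft II = 30.4 × 3.1818 = 96.727 N·m.
Belt: ratio = 480/318 = 1.5094; torque at shaft III = 96.727 × 1.5094 = 146 N·m.
Gear mesh: ratio = 110/31 = 3.5484; torque at shaft IV = 146 × 3.5484 = 518.08 N·m.
Gear mesh: ratio = 42/38 = 1.1053; torque at shaft V = 518.08 × 1.1053 = 572.61 N·m.
Gear mesh: ratio = 134/44 = 3.0455; torque at the belt roller = 572.61 × 3.0455 = 1743.9 N·m.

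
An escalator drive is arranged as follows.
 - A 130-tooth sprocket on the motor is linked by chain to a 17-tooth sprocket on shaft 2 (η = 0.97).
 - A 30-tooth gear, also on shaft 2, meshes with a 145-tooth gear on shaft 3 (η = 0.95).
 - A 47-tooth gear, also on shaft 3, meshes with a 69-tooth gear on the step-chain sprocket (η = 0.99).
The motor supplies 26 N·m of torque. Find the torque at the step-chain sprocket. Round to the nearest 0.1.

22.0 N·m

chain 17/130 = 0.13077 → τ = 26·0.13077·0.97 = 3.298 N·m
gear mesh 145/30 = 4.8333 → τ = 3.298·4.8333·0.95 = 15.143 N·m
gear mesh 69/47 = 1.4681 → τ = 15.143·1.4681·0.99 = 22.009 N·m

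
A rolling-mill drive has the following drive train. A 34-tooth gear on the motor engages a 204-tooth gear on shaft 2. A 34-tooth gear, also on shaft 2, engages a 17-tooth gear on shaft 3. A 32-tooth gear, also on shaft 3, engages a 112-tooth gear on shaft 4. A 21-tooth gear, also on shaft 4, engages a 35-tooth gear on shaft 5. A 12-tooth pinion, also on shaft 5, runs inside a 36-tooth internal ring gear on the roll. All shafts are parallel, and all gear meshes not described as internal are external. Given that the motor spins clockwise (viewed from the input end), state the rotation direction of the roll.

the motor → shaft 2: external mesh, 1 reversal → CCW.
shaft 2 → shaft 3: external mesh, 1 reversal → CW.
shaft 3 → shaft 4: external mesh, 1 reversal → CCW.
shaft 4 → shaft 5: external mesh, 1 reversal → CW.
shaft 5 → the roll: internal mesh, same direction → CW.
4 reversals in total — an even number — so the roll turns the same way as the motor.

clockwise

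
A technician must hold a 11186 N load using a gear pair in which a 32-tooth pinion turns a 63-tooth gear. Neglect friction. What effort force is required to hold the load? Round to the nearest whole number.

5682 N

Gear pair MA = 63/32 = 1.9688.
Effort = load / MA = 11186 / 1.9688 = 5681.8 N.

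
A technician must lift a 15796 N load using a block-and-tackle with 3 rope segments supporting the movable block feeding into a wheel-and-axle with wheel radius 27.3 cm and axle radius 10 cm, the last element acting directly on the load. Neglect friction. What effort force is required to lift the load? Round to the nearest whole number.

1929 N

Block-and-tackle MA = number of supporting rope parts = 3.
Wheel-and-axle MA = R/r = 27.3/10 = 2.73.
Combined ideal MA = 3 × 2.73 = 8.19.
Effort = load / MA = 15796 / 8.19 = 1928.7 N.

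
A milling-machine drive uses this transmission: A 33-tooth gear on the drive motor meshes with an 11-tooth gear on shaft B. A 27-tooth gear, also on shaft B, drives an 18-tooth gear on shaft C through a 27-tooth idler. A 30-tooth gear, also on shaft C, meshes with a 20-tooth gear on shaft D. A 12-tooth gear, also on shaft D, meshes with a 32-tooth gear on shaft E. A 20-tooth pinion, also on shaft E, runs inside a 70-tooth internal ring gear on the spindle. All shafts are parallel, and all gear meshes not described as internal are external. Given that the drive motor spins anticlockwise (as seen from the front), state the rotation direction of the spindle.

the drive motor → shaft B: external mesh, 1 reversal → CW.
shaft B → shaft C: driver → idler → driven is 2 external meshes, 2 reversals → CW.
shaft C → shaft D: external mesh, 1 reversal → CCW.
shaft D → shaft E: external mesh, 1 reversal → CW.
shaft E → the spindle: internal mesh, same direction → CW.
5 reversals in total — an odd number — so the spindle turns opposite to the drive motor.

clockwise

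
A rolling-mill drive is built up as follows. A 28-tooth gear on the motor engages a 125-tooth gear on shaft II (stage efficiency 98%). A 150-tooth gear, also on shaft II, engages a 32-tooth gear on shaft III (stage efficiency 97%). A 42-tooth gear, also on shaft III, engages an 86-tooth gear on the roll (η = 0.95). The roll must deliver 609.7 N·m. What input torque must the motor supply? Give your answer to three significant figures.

Overall ratio R = 4.4643 × 0.21333 × 2.0476 = 1.9501; overall efficiency η = 0.98 × 0.97 × 0.95 = 0.9031.
Input torque = output torque / (R × η) = 609.7 / (1.9501 × 0.9031) = 346.21 N·m.

346 N·m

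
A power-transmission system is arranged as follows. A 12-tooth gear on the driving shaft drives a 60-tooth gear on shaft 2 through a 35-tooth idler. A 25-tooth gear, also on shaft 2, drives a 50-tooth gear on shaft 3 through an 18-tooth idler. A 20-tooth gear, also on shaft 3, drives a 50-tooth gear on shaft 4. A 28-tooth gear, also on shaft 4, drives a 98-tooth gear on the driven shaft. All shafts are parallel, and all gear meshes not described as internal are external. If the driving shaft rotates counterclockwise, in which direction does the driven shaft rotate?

counterclockwise

the driving shaft → shaft 2: driver → idler → driven is 2 external meshes, 2 reversals → CCW.
shaft 2 → shaft 3: driver → idler → driven is 2 external meshes, 2 reversals → CCW.
shaft 3 → shaft 4: external mesh, 1 reversal → CW.
shaft 4 → the driven shaft: external mesh, 1 reversal → CCW.
6 reversals in total — an even number — so the driven shaft turns the same way as the driving shaft.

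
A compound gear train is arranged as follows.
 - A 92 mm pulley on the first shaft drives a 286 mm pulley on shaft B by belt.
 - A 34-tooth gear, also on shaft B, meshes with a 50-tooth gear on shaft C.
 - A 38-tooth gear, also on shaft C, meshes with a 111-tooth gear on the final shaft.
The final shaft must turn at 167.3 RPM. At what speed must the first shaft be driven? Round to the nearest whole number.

Overall ratio R = 3.1087 × 1.4706 × 2.9211 = 13.354.
Required input speed = output speed × R = 167.3 × 13.354 = 2234.1 RPM.

2234 RPM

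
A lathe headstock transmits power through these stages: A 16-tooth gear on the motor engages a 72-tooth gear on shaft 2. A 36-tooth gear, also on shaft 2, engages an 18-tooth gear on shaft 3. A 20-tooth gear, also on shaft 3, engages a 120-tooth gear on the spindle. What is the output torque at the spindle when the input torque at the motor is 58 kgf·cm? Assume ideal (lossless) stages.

783 kgf·cm

Gear mesh: ratio = 72/16 = 4.5; torque at shaft 2 = 58 × 4.5 = 261 kgf·cm.
Gear mesh: ratio = 18/36 = 0.5; torque at shaft 3 = 261 × 0.5 = 130.5 kgf·cm.
Gear mesh: ratio = 120/20 = 6; torque at the spindle = 130.5 × 6 = 783 kgf·cm.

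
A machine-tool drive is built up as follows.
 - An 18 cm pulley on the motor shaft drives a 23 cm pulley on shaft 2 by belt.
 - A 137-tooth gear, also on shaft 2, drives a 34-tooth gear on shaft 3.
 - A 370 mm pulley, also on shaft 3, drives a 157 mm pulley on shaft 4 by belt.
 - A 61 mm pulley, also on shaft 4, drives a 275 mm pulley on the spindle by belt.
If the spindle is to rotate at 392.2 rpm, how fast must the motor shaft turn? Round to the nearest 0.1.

237.9 rpm

Overall ratio R = 1.2778 × 0.24818 × 0.42432 × 4.5082 = 0.60662.
Required input speed = output speed × R = 392.2 × 0.60662 = 237.92 rpm.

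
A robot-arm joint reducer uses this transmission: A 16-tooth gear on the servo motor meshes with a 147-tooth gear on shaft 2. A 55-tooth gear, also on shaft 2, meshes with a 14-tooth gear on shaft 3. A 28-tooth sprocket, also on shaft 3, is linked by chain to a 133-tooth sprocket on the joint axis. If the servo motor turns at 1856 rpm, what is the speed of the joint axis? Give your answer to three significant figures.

gear mesh 147/16 = 9.1875 → 1856/9.1875 = 202.01 rpm
gear mesh 14/55 = 0.25455 → 202.01/0.25455 = 793.62 rpm
chain 133/28 = 4.75 → 793.62/4.75 = 167.08 rpm

167 rpm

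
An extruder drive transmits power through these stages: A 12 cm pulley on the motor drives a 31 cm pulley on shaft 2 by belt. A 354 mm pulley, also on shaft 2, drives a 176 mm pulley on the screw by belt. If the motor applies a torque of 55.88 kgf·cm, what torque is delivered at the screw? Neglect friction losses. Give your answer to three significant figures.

71.8 kgf·cm

Belt: ratio = 31/12 = 2.5833; torque at shaft 2 = 55.88 × 2.5833 = 144.36 kgf·cm.
Belt: ratio = 176/354 = 0.49718; torque at the screw = 144.36 × 0.49718 = 71.771 kgf·cm.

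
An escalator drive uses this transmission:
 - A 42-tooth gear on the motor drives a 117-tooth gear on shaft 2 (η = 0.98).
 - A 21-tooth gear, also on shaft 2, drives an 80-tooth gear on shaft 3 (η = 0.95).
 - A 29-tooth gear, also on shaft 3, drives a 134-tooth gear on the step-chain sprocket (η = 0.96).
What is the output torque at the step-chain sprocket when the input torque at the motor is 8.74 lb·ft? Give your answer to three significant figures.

383 lb·ft

Gear mesh: ratio = 117/42 = 2.7857; torque at shaft 2 = 8.74 × 2.7857 × 0.98 = 23.86 lb·ft.
Gear mesh: ratio = 80/21 = 3.8095; torque at shaft 3 = 23.86 × 3.8095 × 0.95 = 86.351 lb·ft.
Gear mesh: ratio = 134/29 = 4.6207; torque at the step-chain sprocket = 86.351 × 4.6207 × 0.96 = 383.04 lb·ft.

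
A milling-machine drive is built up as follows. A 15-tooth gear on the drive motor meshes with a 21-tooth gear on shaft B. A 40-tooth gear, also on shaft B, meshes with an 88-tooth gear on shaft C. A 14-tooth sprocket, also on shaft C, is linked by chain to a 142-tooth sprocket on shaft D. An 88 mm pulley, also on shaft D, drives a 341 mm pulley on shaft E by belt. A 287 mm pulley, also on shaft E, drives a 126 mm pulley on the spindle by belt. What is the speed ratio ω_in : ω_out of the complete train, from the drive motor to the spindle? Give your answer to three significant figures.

53.1

Each stage contributes driven/driver: gear mesh 21/15 = 1.4, gear mesh 88/40 = 2.2, chain 142/14 = 10.143, belt 341/88 = 3.875, belt 126/287 = 0.43902.
Overall: 1.4 × 2.2 × 10.143 × 3.875 × 0.43902 = 53.146.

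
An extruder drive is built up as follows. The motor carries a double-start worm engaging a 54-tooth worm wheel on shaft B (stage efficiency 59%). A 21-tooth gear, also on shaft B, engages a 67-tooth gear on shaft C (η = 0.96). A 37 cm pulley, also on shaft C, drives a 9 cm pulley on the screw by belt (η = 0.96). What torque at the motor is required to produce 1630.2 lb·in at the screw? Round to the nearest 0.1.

Overall ratio R = 27 × 3.1905 × 0.24324 = 20.954; overall efficiency η = 0.59 × 0.96 × 0.96 = 0.5437.
Input torque = output torque / (R × η) = 1630.2 / (20.954 × 0.5437) = 143.08 lb·in.

143.1 lb·in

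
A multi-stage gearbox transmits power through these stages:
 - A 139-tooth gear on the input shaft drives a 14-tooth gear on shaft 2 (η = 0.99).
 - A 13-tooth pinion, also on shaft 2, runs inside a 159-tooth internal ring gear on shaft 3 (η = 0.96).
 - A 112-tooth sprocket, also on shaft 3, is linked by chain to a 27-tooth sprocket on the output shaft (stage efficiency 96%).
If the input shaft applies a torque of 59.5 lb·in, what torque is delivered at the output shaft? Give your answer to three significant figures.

16.1 lb·in

gear mesh 14/139 = 0.10072 → τ = 59.5·0.10072·0.99 = 5.9329 lb·in
internal gear 159/13 = 12.231 → τ = 5.9329·12.231·0.96 = 69.661 lb·in
chain 27/112 = 0.24107 → τ = 69.661·0.24107·0.96 = 16.122 lb·in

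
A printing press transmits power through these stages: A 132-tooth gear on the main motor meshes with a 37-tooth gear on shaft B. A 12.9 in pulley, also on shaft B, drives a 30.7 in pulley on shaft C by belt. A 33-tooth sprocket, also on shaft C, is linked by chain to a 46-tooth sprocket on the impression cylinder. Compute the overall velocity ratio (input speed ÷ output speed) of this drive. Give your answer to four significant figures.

0.9299

Each stage contributes driven/driver: gear mesh 37/132 = 0.2803, belt 30.7/12.9 = 2.3798, chain 46/33 = 1.3939.
Overall: 0.2803 × 2.3798 × 1.3939 = 0.92987.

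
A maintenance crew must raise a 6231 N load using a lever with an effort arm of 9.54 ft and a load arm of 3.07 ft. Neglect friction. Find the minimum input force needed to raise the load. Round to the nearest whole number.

Lever MA = effort arm / load arm = 9.54/3.07 = 3.1075.
Effort = load / MA = 6231 / 3.1075 = 2005.2 N.

2005 N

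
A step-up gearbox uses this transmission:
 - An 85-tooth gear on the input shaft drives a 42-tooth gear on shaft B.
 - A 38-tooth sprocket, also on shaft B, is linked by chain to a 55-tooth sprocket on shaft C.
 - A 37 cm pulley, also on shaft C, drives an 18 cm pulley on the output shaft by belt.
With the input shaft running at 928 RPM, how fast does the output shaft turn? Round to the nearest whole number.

2667 RPM

Gear mesh: ratio = 42/85 = 0.49412, so shaft B turns at 928 / 0.49412 = 1878.1 RPM.
Chain: ratio = 55/38 = 1.4474, so shaft C turns at 1878.1 / 1.4474 = 1297.6 RPM.
Belt: ratio = 18/37 = 0.48649, so the output shaft turns at 1297.6 / 0.48649 = 2667.3 RPM.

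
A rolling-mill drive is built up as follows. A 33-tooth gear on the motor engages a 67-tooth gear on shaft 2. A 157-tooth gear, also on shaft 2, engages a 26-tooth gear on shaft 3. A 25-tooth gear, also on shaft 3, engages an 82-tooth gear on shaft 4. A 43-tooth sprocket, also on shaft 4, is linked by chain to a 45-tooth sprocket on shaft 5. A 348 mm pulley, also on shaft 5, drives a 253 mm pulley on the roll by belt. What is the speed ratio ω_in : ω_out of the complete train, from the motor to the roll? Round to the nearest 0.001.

Each stage contributes driven/driver: gear mesh 67/33 = 2.0303, gear mesh 26/157 = 0.16561, gear mesh 82/25 = 3.28, chain 45/43 = 1.0465, belt 253/348 = 0.72701.
Overall: 2.0303 × 0.16561 × 3.28 × 1.0465 × 0.72701 = 0.83906.

0.839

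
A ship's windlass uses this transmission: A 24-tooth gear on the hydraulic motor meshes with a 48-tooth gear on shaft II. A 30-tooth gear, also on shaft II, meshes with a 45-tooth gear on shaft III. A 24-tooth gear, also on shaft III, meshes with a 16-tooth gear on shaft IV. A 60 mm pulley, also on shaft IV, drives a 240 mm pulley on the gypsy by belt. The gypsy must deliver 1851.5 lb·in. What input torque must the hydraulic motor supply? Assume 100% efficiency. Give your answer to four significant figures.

231.4 lb·in

Overall ratio R = 2 × 1.5 × 0.66667 × 4 = 8.
Input torque = output torque / R = 1851.5 / 8 = 231.44 lb·in.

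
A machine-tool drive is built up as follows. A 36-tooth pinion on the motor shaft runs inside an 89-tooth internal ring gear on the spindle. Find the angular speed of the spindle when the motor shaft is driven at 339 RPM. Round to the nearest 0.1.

137.1 RPM

internal gear 89/36 = 2.4722 → 339/2.4722 = 137.12 RPM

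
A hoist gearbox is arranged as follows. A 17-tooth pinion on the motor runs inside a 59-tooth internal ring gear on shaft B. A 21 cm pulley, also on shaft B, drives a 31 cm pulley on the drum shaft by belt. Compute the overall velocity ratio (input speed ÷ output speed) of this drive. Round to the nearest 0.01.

Each stage contributes driven/driver: internal gear 59/17 = 3.4706, belt 31/21 = 1.4762.
Overall: 3.4706 × 1.4762 = 5.1232.

5.12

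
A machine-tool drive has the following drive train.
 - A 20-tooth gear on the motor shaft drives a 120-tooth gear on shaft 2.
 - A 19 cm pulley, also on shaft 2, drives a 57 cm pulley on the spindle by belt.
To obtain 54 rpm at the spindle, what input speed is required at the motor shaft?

972 rpm

Overall ratio R = 6 × 3 = 18.
Required input speed = output speed × R = 54 × 18 = 972 rpm.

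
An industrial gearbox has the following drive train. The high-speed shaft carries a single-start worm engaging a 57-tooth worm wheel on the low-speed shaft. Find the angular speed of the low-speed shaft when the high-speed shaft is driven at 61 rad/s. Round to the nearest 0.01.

the high-speed shaft → the low-speed shaft (worm, 57/1): 61 ÷ 57 = 1.0702 rad/s

1.07 rad/s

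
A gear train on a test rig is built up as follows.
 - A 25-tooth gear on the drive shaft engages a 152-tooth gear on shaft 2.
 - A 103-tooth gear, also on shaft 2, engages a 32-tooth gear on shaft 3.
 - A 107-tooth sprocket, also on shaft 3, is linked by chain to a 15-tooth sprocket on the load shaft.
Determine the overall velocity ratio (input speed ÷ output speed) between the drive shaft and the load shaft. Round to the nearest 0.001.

0.265

Each stage contributes driven/driver: gear mesh 152/25 = 6.08, gear mesh 32/103 = 0.31068, chain 15/107 = 0.14019.
Overall: 6.08 × 0.31068 × 0.14019 = 0.2648.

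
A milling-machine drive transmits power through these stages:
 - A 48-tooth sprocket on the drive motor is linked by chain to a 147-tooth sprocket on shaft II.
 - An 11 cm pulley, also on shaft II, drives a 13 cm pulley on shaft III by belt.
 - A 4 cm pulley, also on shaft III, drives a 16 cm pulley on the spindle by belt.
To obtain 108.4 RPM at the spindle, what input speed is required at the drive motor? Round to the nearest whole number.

1569 RPM

Overall ratio R = 3.0625 × 1.1818 × 4 = 14.477.
Required input speed = output speed × R = 108.4 × 14.477 = 1569.3 RPM.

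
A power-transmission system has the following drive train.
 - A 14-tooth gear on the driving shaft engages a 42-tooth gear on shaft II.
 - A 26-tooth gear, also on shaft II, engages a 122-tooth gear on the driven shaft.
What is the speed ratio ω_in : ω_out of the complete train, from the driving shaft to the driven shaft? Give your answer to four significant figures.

14.08

Each stage contributes driven/driver: gear mesh 42/14 = 3, gear mesh 122/26 = 4.6923.
Overall: 3 × 4.6923 = 14.077.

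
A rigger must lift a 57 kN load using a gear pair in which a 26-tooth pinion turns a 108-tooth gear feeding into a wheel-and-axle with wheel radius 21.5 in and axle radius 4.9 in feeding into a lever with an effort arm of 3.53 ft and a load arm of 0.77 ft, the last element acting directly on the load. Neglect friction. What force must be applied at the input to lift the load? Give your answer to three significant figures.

Gear pair MA = 108/26 = 4.1538.
Wheel-and-axle MA = R/r = 21.5/4.9 = 4.3878.
Lever MA = effort arm / load arm = 3.53/0.77 = 4.5844.
Combined ideal MA = 4.1538 × 4.3878 × 4.5844 = 83.556.
Effort = load / MA = 57 / 83.556 = 0.68218 kN.

0.682 kN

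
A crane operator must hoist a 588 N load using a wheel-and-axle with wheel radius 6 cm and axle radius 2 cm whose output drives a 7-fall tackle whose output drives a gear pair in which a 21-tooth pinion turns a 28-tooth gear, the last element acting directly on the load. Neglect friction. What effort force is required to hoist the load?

Wheel-and-axle MA = R/r = 6/2 = 3.
Block-and-tackle MA = number of supporting rope parts = 7.
Gear pair MA = 28/21 = 1.3333.
Combined ideal MA = 3 × 7 × 1.3333 = 28.
Effort = load / MA = 588 / 28 = 21 N.

21 N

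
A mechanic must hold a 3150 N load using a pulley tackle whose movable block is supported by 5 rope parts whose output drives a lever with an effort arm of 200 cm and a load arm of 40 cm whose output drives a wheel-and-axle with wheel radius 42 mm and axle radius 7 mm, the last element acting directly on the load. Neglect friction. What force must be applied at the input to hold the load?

21 N

Block-and-tackle MA = number of supporting rope parts = 5.
Lever MA = effort arm / load arm = 200/40 = 5.
Wheel-and-axle MA = R/r = 42/7 = 6.
Combined ideal MA = 5 × 5 × 6 = 150.
Effort = load / MA = 3150 / 150 = 21 N.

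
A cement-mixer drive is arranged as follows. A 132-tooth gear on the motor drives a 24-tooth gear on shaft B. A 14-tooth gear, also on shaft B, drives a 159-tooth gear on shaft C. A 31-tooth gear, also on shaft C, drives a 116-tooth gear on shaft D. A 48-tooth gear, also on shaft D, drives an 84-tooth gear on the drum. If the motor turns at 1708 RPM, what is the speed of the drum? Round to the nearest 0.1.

126.3 RPM

gear mesh 24/132 = 0.18182 → 1708/0.18182 = 9394 RPM
gear mesh 159/14 = 11.357 → 9394/11.357 = 827.14 RPM
gear mesh 116/31 = 3.7419 → 827.14/3.7419 = 221.05 RPM
gear mesh 84/48 = 1.75 → 221.05/1.75 = 126.31 RPM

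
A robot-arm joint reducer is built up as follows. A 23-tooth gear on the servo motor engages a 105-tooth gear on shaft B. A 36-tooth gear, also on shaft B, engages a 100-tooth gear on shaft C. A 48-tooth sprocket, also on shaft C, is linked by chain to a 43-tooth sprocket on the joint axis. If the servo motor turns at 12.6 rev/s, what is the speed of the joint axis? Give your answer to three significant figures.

Gear mesh: ratio = 105/23 = 4.5652, so shaft B turns at 12.6 / 4.5652 = 2.76 rev/s.
Gear mesh: ratio = 100/36 = 2.7778, so shaft C turns at 2.76 / 2.7778 = 0.9936 rev/s.
Chain: ratio = 43/48 = 0.89583, so the joint axis turns at 0.9936 / 0.89583 = 1.1091 rev/s.

1.11 rev/s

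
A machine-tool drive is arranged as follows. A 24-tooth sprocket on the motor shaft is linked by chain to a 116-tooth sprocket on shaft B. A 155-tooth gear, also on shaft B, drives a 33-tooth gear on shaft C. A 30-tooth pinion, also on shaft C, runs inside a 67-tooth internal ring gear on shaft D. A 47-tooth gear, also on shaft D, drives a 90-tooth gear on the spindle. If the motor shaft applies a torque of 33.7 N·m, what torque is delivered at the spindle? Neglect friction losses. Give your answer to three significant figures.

148 N·m

After the chain (116/24): 33.7 × 4.8333 = 162.88 N·m
After the gear mesh (33/155): 162.88 × 0.2129 = 34.678 N·m
After the internal gear (67/30): 34.678 × 2.2333 = 77.448 N·m
After the gear mesh (90/47): 77.448 × 1.9149 = 148.31 N·m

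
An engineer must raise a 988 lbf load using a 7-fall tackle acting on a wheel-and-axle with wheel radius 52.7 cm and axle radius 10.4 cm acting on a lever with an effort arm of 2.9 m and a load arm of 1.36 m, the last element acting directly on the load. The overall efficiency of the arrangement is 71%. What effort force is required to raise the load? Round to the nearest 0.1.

18.4 lbf

Block-and-tackle MA = number of supporting rope parts = 7.
Wheel-and-axle MA = R/r = 52.7/10.4 = 5.0673.
Lever MA = effort arm / load arm = 2.9/1.36 = 2.1324.
Combined ideal MA = 7 × 5.0673 × 2.1324 = 75.637.
Actual MA = 75.637 × 0.71 = 53.702.
Effort = load / actual MA = 988 / 53.702 = 18.398 lbf.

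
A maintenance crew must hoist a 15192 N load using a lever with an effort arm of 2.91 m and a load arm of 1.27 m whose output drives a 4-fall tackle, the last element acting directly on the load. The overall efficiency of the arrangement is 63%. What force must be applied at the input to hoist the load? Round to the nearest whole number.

2631 N

Lever MA = effort arm / load arm = 2.91/1.27 = 2.2913.
Block-and-tackle MA = number of supporting rope parts = 4.
Combined ideal MA = 2.2913 × 4 = 9.1654.
Actual MA = 9.1654 × 0.63 = 5.7742.
Effort = load / actual MA = 15192 / 5.7742 = 2631 N.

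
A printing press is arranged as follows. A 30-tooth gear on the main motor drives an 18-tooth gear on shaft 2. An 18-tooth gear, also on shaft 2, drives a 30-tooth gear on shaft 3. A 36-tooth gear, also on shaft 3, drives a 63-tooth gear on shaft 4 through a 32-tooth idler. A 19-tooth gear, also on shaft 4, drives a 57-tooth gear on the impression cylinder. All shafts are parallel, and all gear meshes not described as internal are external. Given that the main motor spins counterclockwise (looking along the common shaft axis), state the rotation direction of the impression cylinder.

the main motor → shaft 2: external mesh, 1 reversal → CW.
shaft 2 → shaft 3: external mesh, 1 reversal → CCW.
shaft 3 → shaft 4: driver → idler → driven is 2 external meshes, 2 reversals → CCW.
shaft 4 → the impression cylinder: external mesh, 1 reversal → CW.
5 reversals in total — an odd number — so the impression cylinder turns opposite to the main motor.

clockwise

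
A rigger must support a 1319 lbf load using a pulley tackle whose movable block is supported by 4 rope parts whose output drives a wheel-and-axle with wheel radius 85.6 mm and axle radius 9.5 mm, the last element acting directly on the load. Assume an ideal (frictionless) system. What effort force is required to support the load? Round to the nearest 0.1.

36.6 lbf

Block-and-tackle MA = number of supporting rope parts = 4.
Wheel-and-axle MA = R/r = 85.6/9.5 = 9.0105.
Combined ideal MA = 4 × 9.0105 = 36.042.
Effort = load / MA = 1319 / 36.042 = 36.596 lbf.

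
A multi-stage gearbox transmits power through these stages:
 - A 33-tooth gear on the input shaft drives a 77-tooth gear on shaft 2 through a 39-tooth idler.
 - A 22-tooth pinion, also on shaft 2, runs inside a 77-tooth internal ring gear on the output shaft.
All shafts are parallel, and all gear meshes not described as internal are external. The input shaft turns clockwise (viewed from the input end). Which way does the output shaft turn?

clockwise

the input shaft → shaft 2: driver → idler → driven is 2 external meshes, 2 reversals → CW.
shaft 2 → the output shaft: internal mesh, same direction → CW.
2 reversals in total — an even number — so the output shaft turns the same way as the input shaft.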